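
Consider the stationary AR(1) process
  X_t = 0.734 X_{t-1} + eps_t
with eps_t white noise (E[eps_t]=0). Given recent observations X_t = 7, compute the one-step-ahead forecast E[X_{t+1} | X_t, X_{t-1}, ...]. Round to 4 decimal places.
E[X_{t+1} \mid \mathcal F_t] = 5.1380

For an AR(p) model X_t = c + sum_i phi_i X_{t-i} + eps_t, the
one-step-ahead conditional mean is
  E[X_{t+1} | X_t, ...] = c + sum_i phi_i X_{t+1-i}.
Substitute known values:
  E[X_{t+1} | ...] = (0.734) * (7)
                   = 5.1380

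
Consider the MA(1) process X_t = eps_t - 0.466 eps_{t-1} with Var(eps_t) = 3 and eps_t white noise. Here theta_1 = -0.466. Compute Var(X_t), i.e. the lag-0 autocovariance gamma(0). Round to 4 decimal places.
\gamma(0) = 3.6515

For an MA(q) process X_t = eps_t + sum_i theta_i eps_{t-i} with
Var(eps_t) = sigma^2, the variance is
  gamma(0) = sigma^2 * (1 + sum_i theta_i^2).
  sum_i theta_i^2 = (-0.466)^2 = 0.217156.
  gamma(0) = 3 * (1 + 0.217156) = 3 * 1.217156 = 3.651468, which rounds to 3.6515.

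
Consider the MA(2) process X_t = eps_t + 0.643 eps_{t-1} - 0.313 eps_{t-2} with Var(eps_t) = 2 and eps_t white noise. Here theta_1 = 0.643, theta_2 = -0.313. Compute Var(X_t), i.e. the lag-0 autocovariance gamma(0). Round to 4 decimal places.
\gamma(0) = 3.0228

For an MA(q) process X_t = eps_t + sum_i theta_i eps_{t-i} with
Var(eps_t) = sigma^2, the variance is
  gamma(0) = sigma^2 * (1 + sum_i theta_i^2).
  sum_i theta_i^2 = (0.643)^2 + (-0.313)^2 = 0.413449 + 0.097969 = 0.511418.
  gamma(0) = 2 * (1 + 0.511418) = 2 * 1.511418 = 3.022836, which rounds to 3.0228.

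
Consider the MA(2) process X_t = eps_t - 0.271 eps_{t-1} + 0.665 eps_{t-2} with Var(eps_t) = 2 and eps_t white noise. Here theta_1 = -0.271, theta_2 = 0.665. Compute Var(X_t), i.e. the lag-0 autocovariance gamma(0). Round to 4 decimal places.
\gamma(0) = 3.0313

For an MA(q) process X_t = eps_t + sum_i theta_i eps_{t-i} with
Var(eps_t) = sigma^2, the variance is
  gamma(0) = sigma^2 * (1 + sum_i theta_i^2).
  sum_i theta_i^2 = (-0.271)^2 + (0.665)^2 = 0.073441 + 0.442225 = 0.515666.
  gamma(0) = 2 * (1 + 0.515666) = 2 * 1.515666 = 3.031332, which rounds to 3.0313.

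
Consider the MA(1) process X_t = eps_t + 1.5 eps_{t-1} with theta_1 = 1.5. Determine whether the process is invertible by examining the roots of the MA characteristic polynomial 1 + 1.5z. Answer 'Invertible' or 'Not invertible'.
\text{Not invertible}

The MA(q) characteristic polynomial is P(z) = 1 + 1.5z.
Invertibility requires all roots to lie outside the unit circle, i.e. |z| > 1 for every root.
This is linear in z: 1 + (1.5) z = 0  =>  z = -1/(1.5) = -0.666667,  |z| = 0.666667.
Moduli of all roots: 0.6667.
All moduli strictly greater than 1? No.
Verdict: Not invertible.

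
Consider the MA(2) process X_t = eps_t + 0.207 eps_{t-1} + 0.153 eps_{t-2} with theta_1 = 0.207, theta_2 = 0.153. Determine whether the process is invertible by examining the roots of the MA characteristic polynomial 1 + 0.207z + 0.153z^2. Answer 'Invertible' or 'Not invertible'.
\text{Invertible}

The MA(q) characteristic polynomial is P(z) = 1 + 0.207z + 0.153z^2.
Invertibility requires all roots to lie outside the unit circle, i.e. |z| > 1 for every root.
Set 1 + (0.207) z + (0.153) z^2 = 0, i.e. a z^2 + b z + c = 0 with a = 0.153, b = 0.207, c = 1.
Discriminant D = b^2 - 4ac = (0.207)^2 - 4*(0.153)*1 = 0.042849 - (0.612) = -0.569151.
D < 0, so the roots are the complex-conjugate pair z = (-b +/- i sqrt(-D)) / (2a) = -0.6765 +/- 2.4654i.
For a conjugate pair |z|^2 = z * conj(z) = (product of roots) = c/a = 1/(0.153) = 6.535948, so |z| = sqrt(6.535948) = 2.5565 for both roots.
Moduli of all roots: 2.5565, 2.5565.
All moduli strictly greater than 1? Yes.
Verdict: Invertible.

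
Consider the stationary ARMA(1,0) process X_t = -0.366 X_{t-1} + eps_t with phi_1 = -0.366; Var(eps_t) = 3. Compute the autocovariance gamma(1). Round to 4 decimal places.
\gamma(1) = -1.2678

Multiply the model equation by X_{t-k} and take expectations. With theta_0 = psi_0 = 1 and psi_j the MA(infinity) weights, this gives
  gamma(k) - sum_i phi_i gamma(k-i) = c_k,
  c_k = sigma^2 * sum_{j=k..q} theta_j psi_{j-k}   (c_k = 0 for k > q),
using gamma(-m) = gamma(m).
Pure AR (q = 0): c_0 = sigma^2 = 3, c_k = 0 for k >= 1.
Equations for k = 0 and k = 1 (AR order 1):
  gamma(0) = phi_1 gamma(1) + c_0
  gamma(1) = phi_1 gamma(0) + c_1
Substituting the second into the first: gamma(0) (1 - phi_1^2) = c_0 + phi_1 c_1, so
  gamma(0) = c_0 / (1 - phi_1^2) = 3 / (1 - (-0.366)^2) = 3 / 0.866044 = 3.464027.
  gamma(1) = phi_1 gamma(0) = (-0.366)(3.464027) = -1.267834.
Therefore gamma(1) = -1.2678 (to 4 decimal places).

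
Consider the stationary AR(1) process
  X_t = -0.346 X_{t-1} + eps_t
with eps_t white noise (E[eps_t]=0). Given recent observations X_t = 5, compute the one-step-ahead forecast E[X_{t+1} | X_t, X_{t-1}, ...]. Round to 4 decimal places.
E[X_{t+1} \mid \mathcal F_t] = -1.7300

For an AR(p) model X_t = c + sum_i phi_i X_{t-i} + eps_t, the
one-step-ahead conditional mean is
  E[X_{t+1} | X_t, ...] = c + sum_i phi_i X_{t+1-i}.
Substitute known values:
  E[X_{t+1} | ...] = (-0.346) * (5)
                   = -1.7300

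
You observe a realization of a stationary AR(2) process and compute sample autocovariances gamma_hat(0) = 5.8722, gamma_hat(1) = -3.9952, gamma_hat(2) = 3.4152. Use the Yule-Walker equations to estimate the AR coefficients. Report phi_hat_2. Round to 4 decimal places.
\hat\phi_{2} = 0.2210

The Yule-Walker equations for an AR(p) process read, in matrix form,
  Gamma_p phi = r_p,   with   (Gamma_p)_{ij} = gamma(|i - j|),
                       (r_p)_i = gamma(i),   i,j = 1..p.
Substitute the sample gammas (Toeplitz matrix and right-hand side of size 2):
  Gamma_p = [[5.8722, -3.9952], [-3.9952, 5.8722]]
  r_p     = [-3.9952, 3.4152]
Written out:
  5.8722 phi_1 - 3.9952 phi_2 = -3.9952
  -3.9952 phi_1 + 5.8722 phi_2 = 3.4152
Solve by Cramer's rule:
  det = gamma(0)^2 - gamma(1)^2 = (5.8722)^2 - (-3.9952)^2 = 34.48273284 - 15.96162304 = 18.5211098
  phi_hat_1 = [gamma(1) gamma(0) - gamma(1) gamma(2)] / det = [(-3.9952)(5.8722) - (-3.9952)(3.4152)] / 18.5211098 = -9.8162064 / 18.5211098 = -0.53
  phi_hat_2 = [gamma(0) gamma(2) - gamma(1)^2] / det = [(5.8722)(3.4152) - (-3.9952)^2] / 18.5211098 = 4.0931144 / 18.5211098 = 0.221
So phi_hat = [-0.5300, 0.2210].
Therefore phi_hat_2 = 0.2210.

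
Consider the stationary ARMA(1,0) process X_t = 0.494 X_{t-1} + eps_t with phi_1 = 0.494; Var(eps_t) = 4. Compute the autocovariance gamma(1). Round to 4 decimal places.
\gamma(1) = 2.6139

Multiply the model equation by X_{t-k} and take expectations. With theta_0 = psi_0 = 1 and psi_j the MA(infinity) weights, this gives
  gamma(k) - sum_i phi_i gamma(k-i) = c_k,
  c_k = sigma^2 * sum_{j=k..q} theta_j psi_{j-k}   (c_k = 0 for k > q),
using gamma(-m) = gamma(m).
Pure AR (q = 0): c_0 = sigma^2 = 4, c_k = 0 for k >= 1.
Equations for k = 0 and k = 1 (AR order 1):
  gamma(0) = phi_1 gamma(1) + c_0
  gamma(1) = phi_1 gamma(0) + c_1
Substituting the second into the first: gamma(0) (1 - phi_1^2) = c_0 + phi_1 c_1, so
  gamma(0) = c_0 / (1 - phi_1^2) = 4 / (1 - (0.494)^2) = 4 / 0.755964 = 5.291257.
  gamma(1) = phi_1 gamma(0) = (0.494)(5.291257) = 2.613881.
Therefore gamma(1) = 2.6139 (to 4 decimal places).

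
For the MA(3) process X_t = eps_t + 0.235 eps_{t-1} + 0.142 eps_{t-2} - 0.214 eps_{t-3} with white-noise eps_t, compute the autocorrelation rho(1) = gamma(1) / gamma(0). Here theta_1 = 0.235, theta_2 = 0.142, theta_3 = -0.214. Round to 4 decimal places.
\rho(1) = 0.2123

For an MA(q) process with theta_0 = 1, the autocovariance is
  gamma(k) = sigma^2 * sum_{i=0..q-k} theta_i * theta_{i+k},
and rho(k) = gamma(k) / gamma(0). Sigma^2 cancels.
  numerator   = (1)*(0.235) + (0.235)*(0.142) + (0.142)*(-0.214) = 0.237982.
  denominator = (1)^2 + (0.235)^2 + (0.142)^2 + (-0.214)^2 = 1.121185.
  rho(1) = 0.237982 / 1.121185 = 0.2123.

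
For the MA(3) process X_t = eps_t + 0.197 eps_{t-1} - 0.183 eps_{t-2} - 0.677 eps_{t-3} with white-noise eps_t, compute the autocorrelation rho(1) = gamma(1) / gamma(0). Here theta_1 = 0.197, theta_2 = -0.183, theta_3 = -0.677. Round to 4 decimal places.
\rho(1) = 0.1861

For an MA(q) process with theta_0 = 1, the autocovariance is
  gamma(k) = sigma^2 * sum_{i=0..q-k} theta_i * theta_{i+k},
and rho(k) = gamma(k) / gamma(0). Sigma^2 cancels.
  numerator   = (1)*(0.197) + (0.197)*(-0.183) + (-0.183)*(-0.677) = 0.28484.
  denominator = (1)^2 + (0.197)^2 + (-0.183)^2 + (-0.677)^2 = 1.530627.
  rho(1) = 0.28484 / 1.530627 = 0.1861.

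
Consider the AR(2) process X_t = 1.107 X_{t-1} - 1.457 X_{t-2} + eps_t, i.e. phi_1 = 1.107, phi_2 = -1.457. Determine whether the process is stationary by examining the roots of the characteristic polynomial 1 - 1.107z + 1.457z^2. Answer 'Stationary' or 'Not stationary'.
\text{Not stationary}

The AR(p) characteristic polynomial is P(z) = 1 - 1.107z + 1.457z^2.
Stationarity requires all roots to lie outside the unit circle, i.e. |z| > 1 for every root.
Set 1 + (-1.107) z + (1.457) z^2 = 0, i.e. a z^2 + b z + c = 0 with a = 1.457, b = -1.107, c = 1.
Discriminant D = b^2 - 4ac = (-1.107)^2 - 4*(1.457)*1 = 1.225449 - (5.828) = -4.602551.
D < 0, so the roots are the complex-conjugate pair z = (-b +/- i sqrt(-D)) / (2a) = 0.3799 +/- 0.7362i.
For a conjugate pair |z|^2 = z * conj(z) = (product of roots) = c/a = 1/(1.457) = 0.686342, so |z| = sqrt(0.686342) = 0.8285 for both roots.
Moduli of all roots: 0.8285, 0.8285.
All moduli strictly greater than 1? No.
Verdict: Not stationary.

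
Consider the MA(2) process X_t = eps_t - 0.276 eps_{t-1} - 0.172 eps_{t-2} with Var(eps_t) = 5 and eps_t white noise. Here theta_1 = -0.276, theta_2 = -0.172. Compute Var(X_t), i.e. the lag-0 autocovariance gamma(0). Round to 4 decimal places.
\gamma(0) = 5.5288

For an MA(q) process X_t = eps_t + sum_i theta_i eps_{t-i} with
Var(eps_t) = sigma^2, the variance is
  gamma(0) = sigma^2 * (1 + sum_i theta_i^2).
  sum_i theta_i^2 = (-0.276)^2 + (-0.172)^2 = 0.076176 + 0.029584 = 0.10576.
  gamma(0) = 5 * (1 + 0.10576) = 5 * 1.10576 = 5.5288.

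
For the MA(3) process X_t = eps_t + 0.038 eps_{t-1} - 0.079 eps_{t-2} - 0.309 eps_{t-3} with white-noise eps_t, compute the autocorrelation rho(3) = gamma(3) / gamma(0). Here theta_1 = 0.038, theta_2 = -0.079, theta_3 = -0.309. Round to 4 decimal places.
\rho(3) = -0.2801

For an MA(q) process with theta_0 = 1, the autocovariance is
  gamma(k) = sigma^2 * sum_{i=0..q-k} theta_i * theta_{i+k},
and rho(k) = gamma(k) / gamma(0). Sigma^2 cancels.
  numerator   = (1)*(-0.309) = -0.309.
  denominator = (1)^2 + (0.038)^2 + (-0.079)^2 + (-0.309)^2 = 1.103166.
  rho(3) = -0.309 / 1.103166 = -0.2801.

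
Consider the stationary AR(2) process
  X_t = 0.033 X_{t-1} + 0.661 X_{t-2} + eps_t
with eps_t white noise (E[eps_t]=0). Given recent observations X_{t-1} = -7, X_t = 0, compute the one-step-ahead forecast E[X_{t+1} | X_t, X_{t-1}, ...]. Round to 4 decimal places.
E[X_{t+1} \mid \mathcal F_t] = -4.6270

For an AR(p) model X_t = c + sum_i phi_i X_{t-i} + eps_t, the
one-step-ahead conditional mean is
  E[X_{t+1} | X_t, ...] = c + sum_i phi_i X_{t+1-i}.
Substitute known values:
  E[X_{t+1} | ...] = (0.033) * (0) + (0.661) * (-7)
                   = -4.6270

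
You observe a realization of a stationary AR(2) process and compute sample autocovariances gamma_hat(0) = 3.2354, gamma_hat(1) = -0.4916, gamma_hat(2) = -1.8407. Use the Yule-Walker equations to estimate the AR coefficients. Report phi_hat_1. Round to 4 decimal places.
\hat\phi_{1} = -0.2440

The Yule-Walker equations for an AR(p) process read, in matrix form,
  Gamma_p phi = r_p,   with   (Gamma_p)_{ij} = gamma(|i - j|),
                       (r_p)_i = gamma(i),   i,j = 1..p.
Substitute the sample gammas (Toeplitz matrix and right-hand side of size 2):
  Gamma_p = [[3.2354, -0.4916], [-0.4916, 3.2354]]
  r_p     = [-0.4916, -1.8407]
Written out:
  3.2354 phi_1 - 0.4916 phi_2 = -0.4916
  -0.4916 phi_1 + 3.2354 phi_2 = -1.8407
Solve by Cramer's rule:
  det = gamma(0)^2 - gamma(1)^2 = (3.2354)^2 - (-0.4916)^2 = 10.46781316 - 0.24167056 = 10.2261426
  phi_hat_1 = [gamma(1) gamma(0) - gamma(1) gamma(2)] / det = [(-0.4916)(3.2354) - (-0.4916)(-1.8407)] / 10.2261426 = -2.49541076 / 10.2261426 = -0.244
  phi_hat_2 = [gamma(0) gamma(2) - gamma(1)^2] / det = [(3.2354)(-1.8407) - (-0.4916)^2] / 10.2261426 = -6.19707134 / 10.2261426 = -0.606
So phi_hat = [-0.2440, -0.6060].
Therefore phi_hat_1 = -0.2440.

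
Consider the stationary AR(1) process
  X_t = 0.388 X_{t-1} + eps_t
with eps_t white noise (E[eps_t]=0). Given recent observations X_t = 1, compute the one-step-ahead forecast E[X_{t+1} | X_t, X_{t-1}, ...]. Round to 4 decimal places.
E[X_{t+1} \mid \mathcal F_t] = 0.3880

For an AR(p) model X_t = c + sum_i phi_i X_{t-i} + eps_t, the
one-step-ahead conditional mean is
  E[X_{t+1} | X_t, ...] = c + sum_i phi_i X_{t+1-i}.
Substitute known values:
  E[X_{t+1} | ...] = (0.388) * (1)
                   = 0.3880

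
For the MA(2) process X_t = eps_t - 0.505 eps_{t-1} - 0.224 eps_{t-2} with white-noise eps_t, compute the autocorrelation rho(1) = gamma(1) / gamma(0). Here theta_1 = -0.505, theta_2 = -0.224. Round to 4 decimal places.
\rho(1) = -0.3002

For an MA(q) process with theta_0 = 1, the autocovariance is
  gamma(k) = sigma^2 * sum_{i=0..q-k} theta_i * theta_{i+k},
and rho(k) = gamma(k) / gamma(0). Sigma^2 cancels.
  numerator   = (1)*(-0.505) + (-0.505)*(-0.224) = -0.39188.
  denominator = (1)^2 + (-0.505)^2 + (-0.224)^2 = 1.305201.
  rho(1) = -0.39188 / 1.305201 = -0.3002.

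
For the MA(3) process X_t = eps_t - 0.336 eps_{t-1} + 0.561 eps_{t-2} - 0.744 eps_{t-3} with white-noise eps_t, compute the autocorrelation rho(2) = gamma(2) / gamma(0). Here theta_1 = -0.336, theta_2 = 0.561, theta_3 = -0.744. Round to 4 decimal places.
\rho(2) = 0.4093

For an MA(q) process with theta_0 = 1, the autocovariance is
  gamma(k) = sigma^2 * sum_{i=0..q-k} theta_i * theta_{i+k},
and rho(k) = gamma(k) / gamma(0). Sigma^2 cancels.
  numerator   = (1)*(0.561) + (-0.336)*(-0.744) = 0.810984.
  denominator = (1)^2 + (-0.336)^2 + (0.561)^2 + (-0.744)^2 = 1.981153.
  rho(2) = 0.810984 / 1.981153 = 0.4093.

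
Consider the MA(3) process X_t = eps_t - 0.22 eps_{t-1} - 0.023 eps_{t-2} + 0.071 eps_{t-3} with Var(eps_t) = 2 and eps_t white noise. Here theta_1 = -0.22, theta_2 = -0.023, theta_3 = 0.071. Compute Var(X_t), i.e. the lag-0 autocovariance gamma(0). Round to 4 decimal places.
\gamma(0) = 2.1079

For an MA(q) process X_t = eps_t + sum_i theta_i eps_{t-i} with
Var(eps_t) = sigma^2, the variance is
  gamma(0) = sigma^2 * (1 + sum_i theta_i^2).
  sum_i theta_i^2 = (-0.22)^2 + (-0.023)^2 + (0.071)^2 = 0.0484 + 0.000529 + 0.005041 = 0.05397.
  gamma(0) = 2 * (1 + 0.05397) = 2 * 1.05397 = 2.10794, which rounds to 2.1079.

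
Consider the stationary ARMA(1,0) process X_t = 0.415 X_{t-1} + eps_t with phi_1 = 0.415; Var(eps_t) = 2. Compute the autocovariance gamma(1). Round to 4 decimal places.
\gamma(1) = 1.0027

Multiply the model equation by X_{t-k} and take expectations. With theta_0 = psi_0 = 1 and psi_j the MA(infinity) weights, this gives
  gamma(k) - sum_i phi_i gamma(k-i) = c_k,
  c_k = sigma^2 * sum_{j=k..q} theta_j psi_{j-k}   (c_k = 0 for k > q),
using gamma(-m) = gamma(m).
Pure AR (q = 0): c_0 = sigma^2 = 2, c_k = 0 for k >= 1.
Equations for k = 0 and k = 1 (AR order 1):
  gamma(0) = phi_1 gamma(1) + c_0
  gamma(1) = phi_1 gamma(0) + c_1
Substituting the second into the first: gamma(0) (1 - phi_1^2) = c_0 + phi_1 c_1, so
  gamma(0) = c_0 / (1 - phi_1^2) = 2 / (1 - (0.415)^2) = 2 / 0.827775 = 2.416115.
  gamma(1) = phi_1 gamma(0) = (0.415)(2.416115) = 1.002688.
Therefore gamma(1) = 1.0027 (to 4 decimal places).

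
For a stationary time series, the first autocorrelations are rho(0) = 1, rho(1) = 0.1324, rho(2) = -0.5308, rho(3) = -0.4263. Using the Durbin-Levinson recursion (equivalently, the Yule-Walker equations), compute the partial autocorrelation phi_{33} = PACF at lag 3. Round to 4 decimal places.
\phi_{33} = -0.3591

The PACF at lag k is phi_{kk}, the last component of the solution
to the Yule-Walker system G_k phi = r_k where
  (G_k)_{ij} = rho(|i - j|), (r_k)_i = rho(i), i,j = 1..k.
Equivalently, Durbin-Levinson gives phi_{kk} iteratively:
  phi_{11} = rho(1)
  phi_{kk} = [rho(k) - sum_{j=1..k-1} phi_{k-1,j} rho(k-j)]
            / [1 - sum_{j=1..k-1} phi_{k-1,j} rho(j)],
  phi_{k,j} = phi_{k-1,j} - phi_{kk} phi_{k-1,k-j},  j = 1..k-1.
Step k = 1:
  phi_11 = rho(1) = 0.1324.
Step k = 2:
  phi_22 = [rho(2) - phi_11 rho(1)] / [1 - phi_11 rho(1)] = [-0.5308 - (0.1324)(0.1324)] / [1 - (0.1324)(0.1324)]
         = -0.54832976 / 0.98247024 = -0.558113.
  Update: phi_21 = phi_11 - phi_22 phi_11 = 0.1324 - (-0.558113)(0.1324) = 0.206294.
Step k = 3:
  phi_33 = [rho(3) - phi_21 rho(2) - phi_22 rho(1)] / [1 - phi_21 rho(1) - phi_22 rho(2)]
    numerator   = -0.4263 - (0.206294)(-0.5308) - (-0.558113)(0.1324) = -0.24290483
    denominator = 1 - (0.206294)(0.1324) - (-0.558113)(-0.5308) = 0.67644008
  phi_33 = -0.24290483 / 0.67644008 = -0.3591.
Therefore phi_{33} = -0.3591.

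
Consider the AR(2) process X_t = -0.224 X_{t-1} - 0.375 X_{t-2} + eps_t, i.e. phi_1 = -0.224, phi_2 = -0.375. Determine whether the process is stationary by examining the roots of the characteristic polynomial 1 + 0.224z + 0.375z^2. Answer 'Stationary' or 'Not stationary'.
\text{Stationary}

The AR(p) characteristic polynomial is P(z) = 1 + 0.224z + 0.375z^2.
Stationarity requires all roots to lie outside the unit circle, i.e. |z| > 1 for every root.
Set 1 + (0.224) z + (0.375) z^2 = 0, i.e. a z^2 + b z + c = 0 with a = 0.375, b = 0.224, c = 1.
Discriminant D = b^2 - 4ac = (0.224)^2 - 4*(0.375)*1 = 0.050176 - (1.5) = -1.449824.
D < 0, so the roots are the complex-conjugate pair z = (-b +/- i sqrt(-D)) / (2a) = -0.2987 +/- 1.6054i.
For a conjugate pair |z|^2 = z * conj(z) = (product of roots) = c/a = 1/(0.375) = 2.666667, so |z| = sqrt(2.666667) = 1.633 for both roots.
Moduli of all roots: 1.6330, 1.6330.
All moduli strictly greater than 1? Yes.
Verdict: Stationary.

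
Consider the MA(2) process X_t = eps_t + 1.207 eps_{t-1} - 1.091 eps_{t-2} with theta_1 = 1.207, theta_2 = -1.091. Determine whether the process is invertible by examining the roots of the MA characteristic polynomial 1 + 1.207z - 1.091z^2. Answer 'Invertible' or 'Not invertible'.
\text{Not invertible}

The MA(q) characteristic polynomial is P(z) = 1 + 1.207z - 1.091z^2.
Invertibility requires all roots to lie outside the unit circle, i.e. |z| > 1 for every root.
Set 1 + (1.207) z + (-1.091) z^2 = 0, i.e. a z^2 + b z + c = 0 with a = -1.091, b = 1.207, c = 1.
Discriminant D = b^2 - 4ac = (1.207)^2 - 4*(-1.091)*1 = 1.456849 - (-4.364) = 5.820849.
D >= 0, so the roots are real: z = (-b +/- sqrt(D)) / (2a) = (-1.207 +/- 2.412644) / (-2.182).
  z_1 = (-1.207 + 2.412644) / (-2.182) = -0.5525,   |z_1| = 0.5525.
  z_2 = (-1.207 - 2.412644) / (-2.182) = 1.6589,   |z_2| = 1.6589.
Moduli of all roots: 0.5525, 1.6589.
All moduli strictly greater than 1? No.
Verdict: Not invertible.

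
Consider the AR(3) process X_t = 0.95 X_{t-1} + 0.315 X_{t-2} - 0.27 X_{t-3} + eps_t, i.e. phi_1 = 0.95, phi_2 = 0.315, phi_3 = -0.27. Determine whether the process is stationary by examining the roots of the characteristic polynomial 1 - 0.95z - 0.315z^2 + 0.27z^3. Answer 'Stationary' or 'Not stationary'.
\text{Stationary}

The AR(p) characteristic polynomial is P(z) = 1 - 0.95z - 0.315z^2 + 0.27z^3.
Stationarity requires all roots to lie outside the unit circle, i.e. |z| > 1 for every root.
Degree 3: look for a simple real root z0 first, then factor out (1 - z/z0) and solve the remaining quadratic.
Testing z0 = 2: P(2) = 1 + (-0.95)(2) + (-0.315)(2)^2 + (0.27)(2)^3
  = 1 + (-1.9) + (-1.26) + (2.16) = 0.  So z_0 = 2 is a root, |z_0| = 2.
Divide out the factor (1 - 0.5 z) = (1 - z/z0) (since 1/z0 = 0.5):
  P(z) = (1 - 0.5 z)(1 + (-0.45) z + (-0.54) z^2)
  [check: z-coef -0.45 - (0.5) = -0.95; z^2-coef -0.54 - (0.5)(-0.45) = -0.315; z^3-coef -(0.5)(-0.54) = 0.27.]
Remaining roots from the quadratic factor 1 + (-0.45) z + (-0.54) z^2:
  Set 1 + (-0.45) z + (-0.54) z^2 = 0, i.e. a z^2 + b z + c = 0 with a = -0.54, b = -0.45, c = 1.
  Discriminant D = b^2 - 4ac = (-0.45)^2 - 4*(-0.54)*1 = 0.2025 - (-2.16) = 2.3625.
  D >= 0, so the roots are real: z = (-b +/- sqrt(D)) / (2a) = (0.45 +/- 1.537043) / (-1.08).
    z_1 = (0.45 + 1.537043) / (-1.08) = -1.8399,   |z_1| = 1.8399.
    z_2 = (0.45 - 1.537043) / (-1.08) = 1.0065,   |z_2| = 1.0065.
Moduli of all roots: 2.0000, 1.8399, 1.0065.
All moduli strictly greater than 1? Yes.
Verdict: Stationary.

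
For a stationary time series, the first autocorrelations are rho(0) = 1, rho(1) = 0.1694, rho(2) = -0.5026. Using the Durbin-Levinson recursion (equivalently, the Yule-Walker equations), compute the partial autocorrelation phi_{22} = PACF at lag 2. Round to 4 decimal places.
\phi_{22} = -0.5470

The PACF at lag k is phi_{kk}, the last component of the solution
to the Yule-Walker system G_k phi = r_k where
  (G_k)_{ij} = rho(|i - j|), (r_k)_i = rho(i), i,j = 1..k.
Equivalently, Durbin-Levinson gives phi_{kk} iteratively:
  phi_{11} = rho(1)
  phi_{kk} = [rho(k) - sum_{j=1..k-1} phi_{k-1,j} rho(k-j)]
            / [1 - sum_{j=1..k-1} phi_{k-1,j} rho(j)],
  phi_{k,j} = phi_{k-1,j} - phi_{kk} phi_{k-1,k-j},  j = 1..k-1.
Step k = 1:
  phi_11 = rho(1) = 0.1694.
Step k = 2:
  phi_22 = [rho(2) - phi_11 rho(1)] / [1 - phi_11 rho(1)] = [-0.5026 - (0.1694)(0.1694)] / [1 - (0.1694)(0.1694)]
         = -0.53129636 / 0.97130364 = -0.547.
Therefore phi_{22} = -0.5470.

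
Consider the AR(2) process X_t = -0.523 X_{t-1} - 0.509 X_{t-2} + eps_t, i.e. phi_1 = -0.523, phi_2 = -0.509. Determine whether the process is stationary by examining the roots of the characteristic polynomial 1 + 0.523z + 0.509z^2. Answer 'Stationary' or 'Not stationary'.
\text{Stationary}

The AR(p) characteristic polynomial is P(z) = 1 + 0.523z + 0.509z^2.
Stationarity requires all roots to lie outside the unit circle, i.e. |z| > 1 for every root.
Set 1 + (0.523) z + (0.509) z^2 = 0, i.e. a z^2 + b z + c = 0 with a = 0.509, b = 0.523, c = 1.
Discriminant D = b^2 - 4ac = (0.523)^2 - 4*(0.509)*1 = 0.273529 - (2.036) = -1.762471.
D < 0, so the roots are the complex-conjugate pair z = (-b +/- i sqrt(-D)) / (2a) = -0.5138 +/- 1.3041i.
For a conjugate pair |z|^2 = z * conj(z) = (product of roots) = c/a = 1/(0.509) = 1.964637, so |z| = sqrt(1.964637) = 1.4017 for both roots.
Moduli of all roots: 1.4017, 1.4017.
All moduli strictly greater than 1? Yes.
Verdict: Stationary.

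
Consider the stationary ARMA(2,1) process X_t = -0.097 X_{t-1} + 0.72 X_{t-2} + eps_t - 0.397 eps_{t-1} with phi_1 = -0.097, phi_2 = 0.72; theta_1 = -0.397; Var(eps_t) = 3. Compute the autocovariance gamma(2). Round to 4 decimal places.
\gamma(2) = 8.0553

Multiply the model equation by X_{t-k} and take expectations. With theta_0 = psi_0 = 1 and psi_j the MA(infinity) weights, this gives
  gamma(k) - sum_i phi_i gamma(k-i) = c_k,
  c_k = sigma^2 * sum_{j=k..q} theta_j psi_{j-k}   (c_k = 0 for k > q),
using gamma(-m) = gamma(m).
psi-weights needed (psi_j = theta_j + sum_i phi_i psi_{j-i}):
  psi_1 = theta_1 + phi_1 = -0.397 + (-0.097) = -0.494
Right-hand sides:
  c_0 = sigma^2 (1 + theta_1 psi_1) = 3 * (1 + (-0.397)(-0.494)) = 3 * 1.196118 = 3.588354
  c_1 = sigma^2 theta_1 = 3 * (-0.397) = -1.191
  c_2 = 0
Equations for k = 0, 1, 2 (AR order 2, c_2 = 0):
  (E0) gamma(0) = phi_1 gamma(1) + phi_2 gamma(2) + c_0
  (E1) gamma(1) = phi_1 gamma(0) + phi_2 gamma(1) + c_1
  (E2) gamma(2) = phi_1 gamma(1) + phi_2 gamma(0)
From (E1): gamma(1) = A gamma(0) + B with
  A = phi_1 / (1 - phi_2) = -0.097 / 0.28 = -0.346429,   B = c_1 / (1 - phi_2) = -1.191 / 0.28 = -4.253571.
Insert (E2) into (E0): gamma(0) (1 - phi_2^2) = phi_1 (1 + phi_2) gamma(1) + c_0.
  phi_1 (1 + phi_2) = (-0.097)(1.72) = -0.16684,   1 - phi_2^2 = 0.4816.
Replace gamma(1) by A gamma(0) + B and collect gamma(0):
  gamma(0) [0.4816 - (-0.16684)(-0.346429)] = (-0.16684)(-4.253571) + 3.588354
  gamma(0) * 0.423802 = 4.29802
  gamma(0) = 4.29802 / 0.423802 = 10.141579.
  gamma(1) = A gamma(0) + B = (-0.346429)(10.141579) + (-4.253571) = -7.766904.
  gamma(2) = phi_1 gamma(1) + phi_2 gamma(0) = (-0.097)(-7.766904) + (0.72)(10.141579) = 8.055326.
Therefore gamma(2) = 8.0553 (to 4 decimal places).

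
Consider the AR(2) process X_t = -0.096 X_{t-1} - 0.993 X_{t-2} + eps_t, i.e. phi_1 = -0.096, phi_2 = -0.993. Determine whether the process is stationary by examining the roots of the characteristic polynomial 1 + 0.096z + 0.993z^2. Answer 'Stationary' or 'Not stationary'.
\text{Stationary}

The AR(p) characteristic polynomial is P(z) = 1 + 0.096z + 0.993z^2.
Stationarity requires all roots to lie outside the unit circle, i.e. |z| > 1 for every root.
Set 1 + (0.096) z + (0.993) z^2 = 0, i.e. a z^2 + b z + c = 0 with a = 0.993, b = 0.096, c = 1.
Discriminant D = b^2 - 4ac = (0.096)^2 - 4*(0.993)*1 = 0.009216 - (3.972) = -3.962784.
D < 0, so the roots are the complex-conjugate pair z = (-b +/- i sqrt(-D)) / (2a) = -0.0483 +/- 1.0024i.
For a conjugate pair |z|^2 = z * conj(z) = (product of roots) = c/a = 1/(0.993) = 1.007049, so |z| = sqrt(1.007049) = 1.0035 for both roots.
Moduli of all roots: 1.0035, 1.0035.
All moduli strictly greater than 1? Yes.
Verdict: Stationary.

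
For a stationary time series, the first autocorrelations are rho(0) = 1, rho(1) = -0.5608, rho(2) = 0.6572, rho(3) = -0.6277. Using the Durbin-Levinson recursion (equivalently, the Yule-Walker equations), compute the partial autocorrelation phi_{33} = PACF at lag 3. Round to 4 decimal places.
\phi_{33} = -0.3171

The PACF at lag k is phi_{kk}, the last component of the solution
to the Yule-Walker system G_k phi = r_k where
  (G_k)_{ij} = rho(|i - j|), (r_k)_i = rho(i), i,j = 1..k.
Equivalently, Durbin-Levinson gives phi_{kk} iteratively:
  phi_{11} = rho(1)
  phi_{kk} = [rho(k) - sum_{j=1..k-1} phi_{k-1,j} rho(k-j)]
            / [1 - sum_{j=1..k-1} phi_{k-1,j} rho(j)],
  phi_{k,j} = phi_{k-1,j} - phi_{kk} phi_{k-1,k-j},  j = 1..k-1.
Step k = 1:
  phi_11 = rho(1) = -0.5608.
Step k = 2:
  phi_22 = [rho(2) - phi_11 rho(1)] / [1 - phi_11 rho(1)] = [0.6572 - (-0.5608)(-0.5608)] / [1 - (-0.5608)(-0.5608)]
         = 0.34270336 / 0.68550336 = 0.49993.
  Update: phi_21 = phi_11 - phi_22 phi_11 = -0.5608 - (0.49993)(-0.5608) = -0.28044.
Step k = 3:
  phi_33 = [rho(3) - phi_21 rho(2) - phi_22 rho(1)] / [1 - phi_21 rho(1) - phi_22 rho(2)]
    numerator   = -0.6277 - (-0.28044)(0.6572) - (0.49993)(-0.5608) = -0.16303467
    denominator = 1 - (-0.28044)(-0.5608) - (0.49993)(0.6572) = 0.51417584
  phi_33 = -0.16303467 / 0.51417584 = -0.3171.
Therefore phi_{33} = -0.3171.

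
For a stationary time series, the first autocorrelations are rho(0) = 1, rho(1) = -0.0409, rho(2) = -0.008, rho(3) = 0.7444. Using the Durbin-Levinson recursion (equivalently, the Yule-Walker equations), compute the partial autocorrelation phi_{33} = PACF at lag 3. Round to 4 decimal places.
\phi_{33} = 0.7450

The PACF at lag k is phi_{kk}, the last component of the solution
to the Yule-Walker system G_k phi = r_k where
  (G_k)_{ij} = rho(|i - j|), (r_k)_i = rho(i), i,j = 1..k.
Equivalently, Durbin-Levinson gives phi_{kk} iteratively:
  phi_{11} = rho(1)
  phi_{kk} = [rho(k) - sum_{j=1..k-1} phi_{k-1,j} rho(k-j)]
            / [1 - sum_{j=1..k-1} phi_{k-1,j} rho(j)],
  phi_{k,j} = phi_{k-1,j} - phi_{kk} phi_{k-1,k-j},  j = 1..k-1.
Step k = 1:
  phi_11 = rho(1) = -0.0409.
Step k = 2:
  phi_22 = [rho(2) - phi_11 rho(1)] / [1 - phi_11 rho(1)] = [-0.008 - (-0.0409)(-0.0409)] / [1 - (-0.0409)(-0.0409)]
         = -0.00967281 / 0.99832719 = -0.009689.
  Update: phi_21 = phi_11 - phi_22 phi_11 = -0.0409 - (-0.009689)(-0.0409) = -0.041296.
Step k = 3:
  phi_33 = [rho(3) - phi_21 rho(2) - phi_22 rho(1)] / [1 - phi_21 rho(1) - phi_22 rho(2)]
    numerator   = 0.7444 - (-0.041296)(-0.008) - (-0.009689)(-0.0409) = 0.74367335
    denominator = 1 - (-0.041296)(-0.0409) - (-0.009689)(-0.008) = 0.99823347
  phi_33 = 0.74367335 / 0.99823347 = 0.745.
Therefore phi_{33} = 0.7450.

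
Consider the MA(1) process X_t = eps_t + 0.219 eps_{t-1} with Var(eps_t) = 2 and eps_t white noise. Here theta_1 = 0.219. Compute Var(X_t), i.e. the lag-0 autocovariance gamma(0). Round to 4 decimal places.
\gamma(0) = 2.0959

For an MA(q) process X_t = eps_t + sum_i theta_i eps_{t-i} with
Var(eps_t) = sigma^2, the variance is
  gamma(0) = sigma^2 * (1 + sum_i theta_i^2).
  sum_i theta_i^2 = (0.219)^2 = 0.047961.
  gamma(0) = 2 * (1 + 0.047961) = 2 * 1.047961 = 2.095922, which rounds to 2.0959.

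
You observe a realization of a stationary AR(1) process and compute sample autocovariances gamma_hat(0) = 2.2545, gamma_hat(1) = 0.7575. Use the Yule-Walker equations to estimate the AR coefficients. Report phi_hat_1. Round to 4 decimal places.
\hat\phi_{1} = 0.3360

The Yule-Walker equations for an AR(p) process read, in matrix form,
  Gamma_p phi = r_p,   with   (Gamma_p)_{ij} = gamma(|i - j|),
                       (r_p)_i = gamma(i),   i,j = 1..p.
Substitute the sample gammas (Toeplitz matrix and right-hand side of size 1):
  Gamma_p = [[2.2545]]
  r_p     = [0.7575]
With p = 1 this is the single equation gamma(0) phi_1 = gamma(1):
  phi_hat_1 = gamma(1) / gamma(0) = 0.7575 / 2.2545 = 0.3360.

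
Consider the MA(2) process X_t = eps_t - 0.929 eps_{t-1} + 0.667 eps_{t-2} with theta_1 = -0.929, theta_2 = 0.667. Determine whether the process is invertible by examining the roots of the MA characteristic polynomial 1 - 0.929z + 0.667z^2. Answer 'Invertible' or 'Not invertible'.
\text{Invertible}

The MA(q) characteristic polynomial is P(z) = 1 - 0.929z + 0.667z^2.
Invertibility requires all roots to lie outside the unit circle, i.e. |z| > 1 for every root.
Set 1 + (-0.929) z + (0.667) z^2 = 0, i.e. a z^2 + b z + c = 0 with a = 0.667, b = -0.929, c = 1.
Discriminant D = b^2 - 4ac = (-0.929)^2 - 4*(0.667)*1 = 0.863041 - (2.668) = -1.804959.
D < 0, so the roots are the complex-conjugate pair z = (-b +/- i sqrt(-D)) / (2a) = 0.6964 +/- 1.0071i.
For a conjugate pair |z|^2 = z * conj(z) = (product of roots) = c/a = 1/(0.667) = 1.49925, so |z| = sqrt(1.49925) = 1.2244 for both roots.
Moduli of all roots: 1.2244, 1.2244.
All moduli strictly greater than 1? Yes.
Verdict: Invertible.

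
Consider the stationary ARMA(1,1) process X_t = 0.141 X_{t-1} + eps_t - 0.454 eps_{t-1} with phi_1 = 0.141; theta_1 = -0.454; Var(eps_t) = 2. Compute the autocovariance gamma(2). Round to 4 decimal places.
\gamma(2) = -0.0843

Multiply the model equation by X_{t-k} and take expectations. With theta_0 = psi_0 = 1 and psi_j the MA(infinity) weights, this gives
  gamma(k) - sum_i phi_i gamma(k-i) = c_k,
  c_k = sigma^2 * sum_{j=k..q} theta_j psi_{j-k}   (c_k = 0 for k > q),
using gamma(-m) = gamma(m).
psi-weights needed (psi_j = theta_j + sum_i phi_i psi_{j-i}):
  psi_1 = theta_1 + phi_1 = -0.454 + (0.141) = -0.313
Right-hand sides:
  c_0 = sigma^2 (1 + theta_1 psi_1) = 2 * (1 + (-0.454)(-0.313)) = 2 * 1.142102 = 2.284204
  c_1 = sigma^2 theta_1 = 2 * (-0.454) = -0.908
  c_2 = 0
Equations for k = 0 and k = 1 (AR order 1):
  gamma(0) = phi_1 gamma(1) + c_0
  gamma(1) = phi_1 gamma(0) + c_1
Substituting the second into the first: gamma(0) (1 - phi_1^2) = c_0 + phi_1 c_1, so
  gamma(0) = (c_0 + phi_1 c_1) / (1 - phi_1^2) = (2.284204 + (0.141)(-0.908)) / (1 - (0.141)^2) = 2.156176 / 0.980119 = 2.199912.
  gamma(1) = phi_1 gamma(0) + c_1 = (0.141)(2.199912) + (-0.908) = -0.597812.
For k = 2 (> q): gamma(2) = phi_1 gamma(1) = (0.141)(-0.597812) = -0.084292.
Therefore gamma(2) = -0.0843 (to 4 decimal places).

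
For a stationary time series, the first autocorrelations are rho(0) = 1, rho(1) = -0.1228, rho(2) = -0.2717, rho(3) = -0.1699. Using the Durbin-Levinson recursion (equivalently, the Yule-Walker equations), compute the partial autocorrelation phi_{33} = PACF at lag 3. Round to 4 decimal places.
\phi_{33} = -0.2759

The PACF at lag k is phi_{kk}, the last component of the solution
to the Yule-Walker system G_k phi = r_k where
  (G_k)_{ij} = rho(|i - j|), (r_k)_i = rho(i), i,j = 1..k.
Equivalently, Durbin-Levinson gives phi_{kk} iteratively:
  phi_{11} = rho(1)
  phi_{kk} = [rho(k) - sum_{j=1..k-1} phi_{k-1,j} rho(k-j)]
            / [1 - sum_{j=1..k-1} phi_{k-1,j} rho(j)],
  phi_{k,j} = phi_{k-1,j} - phi_{kk} phi_{k-1,k-j},  j = 1..k-1.
Step k = 1:
  phi_11 = rho(1) = -0.1228.
Step k = 2:
  phi_22 = [rho(2) - phi_11 rho(1)] / [1 - phi_11 rho(1)] = [-0.2717 - (-0.1228)(-0.1228)] / [1 - (-0.1228)(-0.1228)]
         = -0.28677984 / 0.98492016 = -0.291171.
  Update: phi_21 = phi_11 - phi_22 phi_11 = -0.1228 - (-0.291171)(-0.1228) = -0.158556.
Step k = 3:
  phi_33 = [rho(3) - phi_21 rho(2) - phi_22 rho(1)] / [1 - phi_21 rho(1) - phi_22 rho(2)]
    numerator   = -0.1699 - (-0.158556)(-0.2717) - (-0.291171)(-0.1228) = -0.24873535
    denominator = 1 - (-0.158556)(-0.1228) - (-0.291171)(-0.2717) = 0.90141829
  phi_33 = -0.24873535 / 0.90141829 = -0.2759.
Therefore phi_{33} = -0.2759.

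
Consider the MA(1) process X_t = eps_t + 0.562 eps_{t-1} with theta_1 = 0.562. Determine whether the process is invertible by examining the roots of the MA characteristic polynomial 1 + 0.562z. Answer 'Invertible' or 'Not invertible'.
\text{Invertible}

The MA(q) characteristic polynomial is P(z) = 1 + 0.562z.
Invertibility requires all roots to lie outside the unit circle, i.e. |z| > 1 for every root.
This is linear in z: 1 + (0.562) z = 0  =>  z = -1/(0.562) = -1.779359,  |z| = 1.779359.
Moduli of all roots: 1.7794.
All moduli strictly greater than 1? Yes.
Verdict: Invertible.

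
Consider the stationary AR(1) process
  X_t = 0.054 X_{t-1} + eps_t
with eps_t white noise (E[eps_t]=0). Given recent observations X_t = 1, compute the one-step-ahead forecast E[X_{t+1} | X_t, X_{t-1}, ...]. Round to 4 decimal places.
E[X_{t+1} \mid \mathcal F_t] = 0.0540

For an AR(p) model X_t = c + sum_i phi_i X_{t-i} + eps_t, the
one-step-ahead conditional mean is
  E[X_{t+1} | X_t, ...] = c + sum_i phi_i X_{t+1-i}.
Substitute known values:
  E[X_{t+1} | ...] = (0.054) * (1)
                   = 0.0540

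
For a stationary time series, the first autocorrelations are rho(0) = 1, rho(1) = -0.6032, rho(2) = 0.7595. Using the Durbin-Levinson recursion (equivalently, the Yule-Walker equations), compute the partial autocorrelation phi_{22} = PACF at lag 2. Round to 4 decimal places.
\phi_{22} = 0.6219

The PACF at lag k is phi_{kk}, the last component of the solution
to the Yule-Walker system G_k phi = r_k where
  (G_k)_{ij} = rho(|i - j|), (r_k)_i = rho(i), i,j = 1..k.
Equivalently, Durbin-Levinson gives phi_{kk} iteratively:
  phi_{11} = rho(1)
  phi_{kk} = [rho(k) - sum_{j=1..k-1} phi_{k-1,j} rho(k-j)]
            / [1 - sum_{j=1..k-1} phi_{k-1,j} rho(j)],
  phi_{k,j} = phi_{k-1,j} - phi_{kk} phi_{k-1,k-j},  j = 1..k-1.
Step k = 1:
  phi_11 = rho(1) = -0.6032.
Step k = 2:
  phi_22 = [rho(2) - phi_11 rho(1)] / [1 - phi_11 rho(1)] = [0.7595 - (-0.6032)(-0.6032)] / [1 - (-0.6032)(-0.6032)]
         = 0.39564976 / 0.63614976 = 0.6219.
Therefore phi_{22} = 0.6219.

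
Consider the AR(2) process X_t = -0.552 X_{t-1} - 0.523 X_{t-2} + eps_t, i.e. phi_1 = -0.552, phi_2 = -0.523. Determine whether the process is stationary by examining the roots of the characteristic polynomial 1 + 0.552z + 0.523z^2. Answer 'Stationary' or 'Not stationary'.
\text{Stationary}

The AR(p) characteristic polynomial is P(z) = 1 + 0.552z + 0.523z^2.
Stationarity requires all roots to lie outside the unit circle, i.e. |z| > 1 for every root.
Set 1 + (0.552) z + (0.523) z^2 = 0, i.e. a z^2 + b z + c = 0 with a = 0.523, b = 0.552, c = 1.
Discriminant D = b^2 - 4ac = (0.552)^2 - 4*(0.523)*1 = 0.304704 - (2.092) = -1.787296.
D < 0, so the roots are the complex-conjugate pair z = (-b +/- i sqrt(-D)) / (2a) = -0.5277 +/- 1.2781i.
For a conjugate pair |z|^2 = z * conj(z) = (product of roots) = c/a = 1/(0.523) = 1.912046, so |z| = sqrt(1.912046) = 1.3828 for both roots.
Moduli of all roots: 1.3828, 1.3828.
All moduli strictly greater than 1? Yes.
Verdict: Stationary.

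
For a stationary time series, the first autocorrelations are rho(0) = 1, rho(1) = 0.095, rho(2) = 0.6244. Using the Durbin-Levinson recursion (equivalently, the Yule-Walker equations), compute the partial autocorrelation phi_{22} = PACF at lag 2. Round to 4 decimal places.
\phi_{22} = 0.6210

The PACF at lag k is phi_{kk}, the last component of the solution
to the Yule-Walker system G_k phi = r_k where
  (G_k)_{ij} = rho(|i - j|), (r_k)_i = rho(i), i,j = 1..k.
Equivalently, Durbin-Levinson gives phi_{kk} iteratively:
  phi_{11} = rho(1)
  phi_{kk} = [rho(k) - sum_{j=1..k-1} phi_{k-1,j} rho(k-j)]
            / [1 - sum_{j=1..k-1} phi_{k-1,j} rho(j)],
  phi_{k,j} = phi_{k-1,j} - phi_{kk} phi_{k-1,k-j},  j = 1..k-1.
Step k = 1:
  phi_11 = rho(1) = 0.095.
Step k = 2:
  phi_22 = [rho(2) - phi_11 rho(1)] / [1 - phi_11 rho(1)] = [0.6244 - (0.095)(0.095)] / [1 - (0.095)(0.095)]
         = 0.615375 / 0.990975 = 0.621.
Therefore phi_{22} = 0.6210.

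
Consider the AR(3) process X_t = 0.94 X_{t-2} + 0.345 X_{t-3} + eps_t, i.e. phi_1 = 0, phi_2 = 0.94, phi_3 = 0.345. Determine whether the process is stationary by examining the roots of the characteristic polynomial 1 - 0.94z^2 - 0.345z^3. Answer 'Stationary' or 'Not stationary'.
\text{Not stationary}

The AR(p) characteristic polynomial is P(z) = 1 - 0.94z^2 - 0.345z^3.
Stationarity requires all roots to lie outside the unit circle, i.e. |z| > 1 for every root.
Degree 3: look for a simple real root z0 first, then factor out (1 - z/z0) and solve the remaining quadratic.
Testing z0 = -2: P(-2) = 1 + (0)(-2) + (-0.94)(-2)^2 + (-0.345)(-2)^3
  = 1 + (0) + (-3.76) + (2.76) = 0.  So z_0 = -2 is a root, |z_0| = 2.
Divide out the factor (1 + 0.5 z) = (1 - z/z0) (since 1/z0 = -0.5):
  P(z) = (1 + 0.5 z)(1 + (-0.5) z + (-0.69) z^2)
  [check: z-coef -0.5 - (-0.5) = 0; z^2-coef -0.69 - (-0.5)(-0.5) = -0.94; z^3-coef -(-0.5)(-0.69) = -0.345.]
Remaining roots from the quadratic factor 1 + (-0.5) z + (-0.69) z^2:
  Set 1 + (-0.5) z + (-0.69) z^2 = 0, i.e. a z^2 + b z + c = 0 with a = -0.69, b = -0.5, c = 1.
  Discriminant D = b^2 - 4ac = (-0.5)^2 - 4*(-0.69)*1 = 0.25 - (-2.76) = 3.01.
  D >= 0, so the roots are real: z = (-b +/- sqrt(D)) / (2a) = (0.5 +/- 1.734935) / (-1.38).
    z_1 = (0.5 + 1.734935) / (-1.38) = -1.6195,   |z_1| = 1.6195.
    z_2 = (0.5 - 1.734935) / (-1.38) = 0.8949,   |z_2| = 0.8949.
Moduli of all roots: 2.0000, 1.6195, 0.8949.
All moduli strictly greater than 1? No.
Verdict: Not stationary.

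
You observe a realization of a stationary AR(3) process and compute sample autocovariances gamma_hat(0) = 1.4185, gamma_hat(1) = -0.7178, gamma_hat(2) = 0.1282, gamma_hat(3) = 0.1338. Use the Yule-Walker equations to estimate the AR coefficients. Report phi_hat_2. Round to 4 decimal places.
\hat\phi_{2} = -0.1899

The Yule-Walker equations for an AR(p) process read, in matrix form,
  Gamma_p phi = r_p,   with   (Gamma_p)_{ij} = gamma(|i - j|),
                       (r_p)_i = gamma(i),   i,j = 1..p.
Substitute the sample gammas (Toeplitz matrix and right-hand side of size 3):
  Gamma_p = [[1.4185, -0.7178, 0.1282], [-0.7178, 1.4185, -0.7178], [0.1282, -0.7178, 1.4185]]
  r_p     = [-0.7178, 0.1282, 0.1338]
Written out (R1..R3):
  (R1) 1.4185 phi_1 - 0.7178 phi_2 + 0.1282 phi_3 = -0.7178
  (R2) -0.7178 phi_1 + 1.4185 phi_2 - 0.7178 phi_3 = 0.1282
  (R3) 0.1282 phi_1 - 0.7178 phi_2 + 1.4185 phi_3 = 0.1338
Gaussian elimination:
  R2 <- R2 - (-0.7178/1.4185) R1 = R2 - (-0.506027) R1:  1.055273 phi_2 - 0.652927 phi_3 = -0.235027
  R3 <- R3 - (0.1282/1.4185) R1 = R3 - (0.090377) R1:  -0.652927 phi_2 + 1.406914 phi_3 = 0.198673
  R3 <- R3 - (-0.652927/1.055273) R2 = R3 - (-0.618728) R2:  1.002929 phi_3 = 0.053255
Back-substitution:
  phi_hat_3 = 0.053255 / 1.002929 = 0.0531
  phi_hat_2 = (-0.235027 - (-0.652927)(0.0531)) / 1.055273 = -0.189862
  phi_hat_1 = (-0.7178 - (-0.7178)(-0.189862) - (0.1282)(0.0531)) / 1.4185 = -0.606902
So phi_hat = [-0.6069, -0.1899, 0.0531].
Therefore phi_hat_2 = -0.1899.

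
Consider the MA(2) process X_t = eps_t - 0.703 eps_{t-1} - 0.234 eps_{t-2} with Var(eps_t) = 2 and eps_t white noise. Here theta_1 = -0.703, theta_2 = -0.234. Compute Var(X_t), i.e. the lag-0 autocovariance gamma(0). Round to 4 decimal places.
\gamma(0) = 3.0979

For an MA(q) process X_t = eps_t + sum_i theta_i eps_{t-i} with
Var(eps_t) = sigma^2, the variance is
  gamma(0) = sigma^2 * (1 + sum_i theta_i^2).
  sum_i theta_i^2 = (-0.703)^2 + (-0.234)^2 = 0.494209 + 0.054756 = 0.548965.
  gamma(0) = 2 * (1 + 0.548965) = 2 * 1.548965 = 3.09793, which rounds to 3.0979.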